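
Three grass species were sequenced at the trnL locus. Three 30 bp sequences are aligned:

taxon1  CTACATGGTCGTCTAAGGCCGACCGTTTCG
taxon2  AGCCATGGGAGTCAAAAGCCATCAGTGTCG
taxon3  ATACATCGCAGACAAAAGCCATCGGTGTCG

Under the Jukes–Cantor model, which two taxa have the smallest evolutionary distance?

taxon1–taxon2: 11/30 differ, p = 0.367, d = 0.503.
taxon1–taxon3: 11/30 differ, p = 0.367, d = 0.503.
taxon2–taxon3: 6/30 differ, p = 0.200, d = 0.233.
The smallest distance is between taxon2 and taxon3.

taxon2 and taxon3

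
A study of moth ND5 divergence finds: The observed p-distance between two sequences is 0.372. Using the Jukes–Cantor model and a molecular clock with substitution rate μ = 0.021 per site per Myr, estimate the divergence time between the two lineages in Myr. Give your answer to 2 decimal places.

d = −(3/4) ln(1 − 4p/3) = −0.75 ln(1 − 0.496) = −0.75 ln(0.504)
  = −0.75 × (-0.685179) = 0.513884 substitutions/site.
Under a molecular clock d = 2μt, so t = d/(2μ) = 0.513884 / (2 × 0.021) = 12.24 Myr.

12.24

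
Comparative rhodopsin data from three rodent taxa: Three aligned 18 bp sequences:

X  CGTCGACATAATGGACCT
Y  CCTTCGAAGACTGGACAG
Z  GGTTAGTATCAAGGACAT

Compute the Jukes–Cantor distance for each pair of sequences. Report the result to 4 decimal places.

X–Y: 9/18 sites differ → p = 0.5, d = −0.75 ln(1 − 0.666667) = 0.823960 ≈ 0.8240.
X–Z: 8/18 sites differ → p ≈ 0.444444, d = −0.75 ln(1 − 0.592592) = 0.673455 ≈ 0.6735.
Y–Z: 9/18 sites differ → p = 0.5, d = −0.75 ln(1 − 0.666667) = 0.823960 ≈ 0.8240.

d(X,Y) = 0.8240, d(X,Z) = 0.6735, d(Y,Z) = 0.8240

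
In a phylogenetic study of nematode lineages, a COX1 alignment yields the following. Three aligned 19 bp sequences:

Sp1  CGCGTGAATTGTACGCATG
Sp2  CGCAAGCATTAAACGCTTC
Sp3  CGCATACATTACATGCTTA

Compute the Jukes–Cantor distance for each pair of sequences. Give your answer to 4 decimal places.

Sp1–Sp2: 7/19 sites differ → p ≈ 0.368421, d = −0.75 ln(1 − 0.491228) = 0.506816 ≈ 0.5068.
Sp1–Sp3: 8/19 sites differ → p ≈ 0.421053, d = −0.75 ln(1 − 0.561404) = 0.618132 ≈ 0.6181.
Sp2–Sp3: 5/19 sites differ → p ≈ 0.263158, d = −0.75 ln(1 − 0.350877) = 0.324100 ≈ 0.3241.

d(Sp1,Sp2) = 0.5068, d(Sp1,Sp3) = 0.6181, d(Sp2,Sp3) = 0.3241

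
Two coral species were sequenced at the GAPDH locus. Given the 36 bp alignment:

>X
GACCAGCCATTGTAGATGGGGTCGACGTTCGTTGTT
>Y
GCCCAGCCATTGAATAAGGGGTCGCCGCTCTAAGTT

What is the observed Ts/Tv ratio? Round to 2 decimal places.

0.13

Transitions are A↔G and C↔T; transversions are all other mismatches.
Transitions: 1. Transversions: 8.
R = 1/8 = 0.125 ≈ 0.13 (to 2 d.p.).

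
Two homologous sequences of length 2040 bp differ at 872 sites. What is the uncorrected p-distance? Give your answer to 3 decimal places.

p = 872/2040 = 0.427450… ≈ 0.427 (to 3 d.p.).

0.427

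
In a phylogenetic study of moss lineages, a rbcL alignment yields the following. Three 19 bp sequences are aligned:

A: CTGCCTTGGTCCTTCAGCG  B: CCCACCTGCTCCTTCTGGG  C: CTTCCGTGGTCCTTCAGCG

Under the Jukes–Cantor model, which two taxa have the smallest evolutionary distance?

A–B: 7/19 differ, p = 0.368, d = 0.507.
A–C: 2/19 differ, p = 0.105, d = 0.113.
B–C: 7/19 differ, p = 0.368, d = 0.507.
The smallest distance is between A and C.

A and C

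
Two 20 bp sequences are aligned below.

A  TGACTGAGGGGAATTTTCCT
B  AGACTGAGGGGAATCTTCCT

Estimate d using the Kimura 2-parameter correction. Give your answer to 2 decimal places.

Of 20 sites, 1 differences are transitions and 1 are transversions, so P = 1/20 = 0.05 and Q = 1/20 = 0.05.
Under the Kimura two-parameter model, d = −½ ln(1 − 2P − Q) − ¼ ln(1 − 2Q).
1 − 2P − Q = 0.85, giving −½ ln(0.85) = 0.081259.
1 − 2Q = 0.9, giving −¼ ln(0.9) = 0.026340.
d = 0.081259 + 0.026340 = 0.107599.

0.11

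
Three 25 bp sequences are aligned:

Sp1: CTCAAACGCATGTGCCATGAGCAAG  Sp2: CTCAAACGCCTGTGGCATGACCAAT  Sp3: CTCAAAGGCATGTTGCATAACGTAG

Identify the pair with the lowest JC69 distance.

Sp1–Sp2: 4/25 differ, p = 0.160, d = 0.180.
Sp1–Sp3: 7/25 differ, p = 0.280, d = 0.351.
Sp2–Sp3: 7/25 differ, p = 0.280, d = 0.351.
The smallest distance is between Sp1 and Sp2.

Sp1 and Sp2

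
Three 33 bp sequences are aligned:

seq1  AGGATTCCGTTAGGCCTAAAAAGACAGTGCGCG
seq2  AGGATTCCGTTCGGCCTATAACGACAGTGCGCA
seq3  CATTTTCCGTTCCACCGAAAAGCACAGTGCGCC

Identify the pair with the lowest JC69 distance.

seq1–seq2: 4/33 differ, p = 0.121, d = 0.132.
seq1–seq3: 11/33 differ, p = 0.333, d = 0.441.
seq2–seq3: 11/33 differ, p = 0.333, d = 0.441.
The smallest distance is between seq1 and seq2.

seq1 and seq2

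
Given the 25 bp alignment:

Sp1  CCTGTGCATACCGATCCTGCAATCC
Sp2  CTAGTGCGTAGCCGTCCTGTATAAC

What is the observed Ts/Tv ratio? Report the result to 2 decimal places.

Transitions are A↔G and C↔T; transversions are all other mismatches.
Transitions: 4. Transversions: 6.
R = 4/6 = 0.666666… ≈ 0.67 (to 2 d.p.).

0.67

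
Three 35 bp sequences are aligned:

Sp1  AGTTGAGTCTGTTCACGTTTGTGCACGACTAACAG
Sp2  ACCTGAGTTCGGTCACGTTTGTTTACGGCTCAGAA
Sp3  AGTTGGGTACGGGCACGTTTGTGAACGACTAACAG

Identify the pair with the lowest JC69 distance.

Sp1 and Sp3

Sp1–Sp2: 11/35 differ, p = 0.314, d = 0.407.
Sp1–Sp3: 6/35 differ, p = 0.171, d = 0.195.
Sp2–Sp3: 11/35 differ, p = 0.314, d = 0.407.
The smallest distance is between Sp1 and Sp3.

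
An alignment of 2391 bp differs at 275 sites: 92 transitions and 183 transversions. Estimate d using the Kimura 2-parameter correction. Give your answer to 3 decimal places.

0.125

P = 92/2391 ≈ 0.038478 and Q = 183/2391 ≈ 0.076537.
Under the Kimura two-parameter model, d = −½ ln(1 − 2P − Q) − ¼ ln(1 − 2Q).
1 − 2P − Q = 0.846507, giving −½ ln(0.846507) = 0.083318.
1 − 2Q = 0.846926, giving −¼ ln(0.846926) = 0.041535.
d = 0.083318 + 0.041535 = 0.124853.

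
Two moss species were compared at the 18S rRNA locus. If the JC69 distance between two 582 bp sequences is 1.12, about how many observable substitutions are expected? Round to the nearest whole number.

338

Invert JC69: p = (3/4)(1 − e^(−4d/3)) = 0.75 × (1 − e^(-1.493333)) = 0.75 × (1 − 0.224623) = 0.581533.
Expected differing sites = pL ≈ 0.581533 × 582 = 338.452206 ≈ 338.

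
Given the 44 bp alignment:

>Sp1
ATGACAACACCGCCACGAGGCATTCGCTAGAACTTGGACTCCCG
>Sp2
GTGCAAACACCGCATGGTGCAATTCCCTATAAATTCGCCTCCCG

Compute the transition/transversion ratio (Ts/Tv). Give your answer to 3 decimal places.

0.077

Transitions are A↔G and C↔T; transversions are all other mismatches.
Transitions: 1. Transversions: 13.
R = 1/13 = 0.076923… ≈ 0.077 (to 3 d.p.).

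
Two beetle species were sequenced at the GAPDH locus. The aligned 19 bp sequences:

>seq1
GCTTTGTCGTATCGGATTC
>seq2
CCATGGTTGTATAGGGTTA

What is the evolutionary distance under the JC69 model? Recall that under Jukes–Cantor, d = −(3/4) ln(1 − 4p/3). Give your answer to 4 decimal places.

The sequences differ at 7 of 19 sites (1, 3, 5, 8, 13, 16, 19), so p = 7/19 ≈ 0.368421.
d = −(3/4) ln(1 − 4p/3) = −0.75 ln(1 − 0.491228) = −0.75 ln(0.508772)
  = −0.75 × (-0.675755) = 0.506816 substitutions/site.

0.5068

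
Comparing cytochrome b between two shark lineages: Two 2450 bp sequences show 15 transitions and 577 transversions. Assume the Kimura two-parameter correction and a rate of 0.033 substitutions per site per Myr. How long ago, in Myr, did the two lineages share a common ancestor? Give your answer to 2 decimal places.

P = 15/2450 ≈ 0.006122 and Q = 577/2450 ≈ 0.23551.
Under the Kimura two-parameter model, d = −½ ln(1 − 2P − Q) − ¼ ln(1 − 2Q).
1 − 2P − Q = 0.752246, giving −½ ln(0.752246) = 0.142346.
1 − 2Q = 0.52898, giving −¼ ln(0.52898) = 0.159201.
d = 0.142346 + 0.159201 = 0.301547.
Under a molecular clock d = 2μt, so t = d/(2μ) = 0.301547 / (2 × 0.033) = 4.57 Myr.

4.57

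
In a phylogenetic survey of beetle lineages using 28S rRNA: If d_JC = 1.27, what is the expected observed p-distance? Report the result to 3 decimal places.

p = (3/4)(1 − e^(−4d/3)) = 0.75 × (1 − e^(-1.693333)) = 0.75 × (1 − 0.183906) = 0.612071.

0.612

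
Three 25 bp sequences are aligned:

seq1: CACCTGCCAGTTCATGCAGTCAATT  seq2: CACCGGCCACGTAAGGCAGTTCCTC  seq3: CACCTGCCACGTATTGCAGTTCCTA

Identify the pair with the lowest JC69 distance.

seq1–seq2: 9/25 differ, p = 0.360, d = 0.490.
seq1–seq3: 8/25 differ, p = 0.320, d = 0.417.
seq2–seq3: 4/25 differ, p = 0.160, d = 0.180.
The smallest distance is between seq2 and seq3.

seq2 and seq3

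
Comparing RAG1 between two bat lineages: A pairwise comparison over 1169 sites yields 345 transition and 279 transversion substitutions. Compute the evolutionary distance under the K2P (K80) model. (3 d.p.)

P = 345/1169 ≈ 0.295124 and Q = 279/1169 ≈ 0.238666.
Under the Kimura two-parameter model, d = −½ ln(1 − 2P − Q) − ¼ ln(1 − 2Q).
1 − 2P − Q = 0.171086, giving −½ ln(0.171086) = 0.882794.
1 − 2Q = 0.522668, giving −¼ ln(0.522668) = 0.162202.
d = 0.882794 + 0.162202 = 1.044996.

1.045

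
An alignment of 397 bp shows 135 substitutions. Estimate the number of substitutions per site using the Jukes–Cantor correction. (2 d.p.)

0.45

p = 135/397 ≈ 0.34005.
d = −(3/4) ln(1 − 4p/3) = −0.75 ln(1 − 0.4534) = −0.75 ln(0.5466)
  = −0.75 × (-0.604038) = 0.453029 substitutions/site.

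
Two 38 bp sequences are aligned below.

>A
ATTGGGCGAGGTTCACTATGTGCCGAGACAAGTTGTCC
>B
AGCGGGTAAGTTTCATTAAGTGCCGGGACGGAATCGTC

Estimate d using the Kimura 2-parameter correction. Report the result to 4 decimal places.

0.5941

Of 38 sites, 9 differences are transitions and 6 are transversions, so P = 9/38 ≈ 0.236842 and Q = 6/38 ≈ 0.157895.
Under the Kimura two-parameter model, d = −½ ln(1 − 2P − Q) − ¼ ln(1 − 2Q).
1 − 2P − Q = 0.368421, giving −½ ln(0.368421) = 0.499264.
1 − 2Q = 0.68421, giving −¼ ln(0.68421) = 0.094873.
d = 0.499264 + 0.094873 = 0.594137.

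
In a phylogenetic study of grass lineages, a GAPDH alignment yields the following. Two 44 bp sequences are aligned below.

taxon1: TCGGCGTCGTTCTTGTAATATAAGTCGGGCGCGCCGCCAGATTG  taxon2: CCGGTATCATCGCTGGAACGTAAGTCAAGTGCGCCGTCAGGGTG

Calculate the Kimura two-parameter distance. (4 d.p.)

Of 44 sites, 13 differences are transitions and 3 are transversions, so P = 13/44 ≈ 0.295455 and Q = 3/44 ≈ 0.068182.
Under the Kimura two-parameter model, d = −½ ln(1 − 2P − Q) − ¼ ln(1 − 2Q).
1 − 2P − Q = 0.340908, giving −½ ln(0.340908) = 0.538071.
1 − 2Q = 0.863636, giving −¼ ln(0.863636) = 0.036651.
d = 0.538071 + 0.036651 = 0.574722.

0.5747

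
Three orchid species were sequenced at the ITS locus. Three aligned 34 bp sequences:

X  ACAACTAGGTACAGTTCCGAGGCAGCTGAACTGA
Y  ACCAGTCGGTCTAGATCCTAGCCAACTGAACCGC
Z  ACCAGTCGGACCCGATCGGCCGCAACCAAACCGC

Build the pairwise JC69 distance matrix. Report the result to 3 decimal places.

X–Y: 11/34 sites differ → p ≈ 0.323529, d = −0.75 ln(1 − 0.431372) = 0.423397 ≈ 0.423.
X–Z: 15/34 sites differ → p ≈ 0.441176, d = −0.75 ln(1 − 0.588235) = 0.665477 ≈ 0.665.
Y–Z: 10/34 sites differ → p ≈ 0.294118, d = −0.75 ln(1 − 0.392157) = 0.373379 ≈ 0.373.

d(X,Y) = 0.423, d(X,Z) = 0.665, d(Y,Z) = 0.373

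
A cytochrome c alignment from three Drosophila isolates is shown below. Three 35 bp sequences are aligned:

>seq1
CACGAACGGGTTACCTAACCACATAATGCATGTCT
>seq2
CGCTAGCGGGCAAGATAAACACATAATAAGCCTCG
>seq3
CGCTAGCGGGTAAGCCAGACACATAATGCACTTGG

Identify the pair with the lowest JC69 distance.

seq2 and seq3

seq1–seq2: 14/35 differ, p = 0.400, d = 0.572.
seq1–seq3: 12/35 differ, p = 0.343, d = 0.458.
seq2–seq3: 9/35 differ, p = 0.257, d = 0.315.
The smallest distance is between seq2 and seq3.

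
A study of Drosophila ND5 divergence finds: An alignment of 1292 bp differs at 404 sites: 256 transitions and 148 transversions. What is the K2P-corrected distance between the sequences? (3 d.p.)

0.423

P = 256/1292 ≈ 0.198142 and Q = 148/1292 ≈ 0.114551.
Under the Kimura two-parameter model, d = −½ ln(1 − 2P − Q) − ¼ ln(1 − 2Q).
1 − 2P − Q = 0.489165, giving −½ ln(0.489165) = 0.357528.
1 − 2Q = 0.770898, giving −¼ ln(0.770898) = 0.065050.
d = 0.357528 + 0.065050 = 0.422578.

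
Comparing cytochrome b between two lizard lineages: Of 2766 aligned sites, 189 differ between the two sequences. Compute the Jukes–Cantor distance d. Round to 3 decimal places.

0.072

p = 189/2766 ≈ 0.06833.
d = −(3/4) ln(1 − 4p/3) = −0.75 ln(1 − 0.091107) = −0.75 ln(0.908893)
  = −0.75 × (-0.095528) = 0.071646 substitutions/site.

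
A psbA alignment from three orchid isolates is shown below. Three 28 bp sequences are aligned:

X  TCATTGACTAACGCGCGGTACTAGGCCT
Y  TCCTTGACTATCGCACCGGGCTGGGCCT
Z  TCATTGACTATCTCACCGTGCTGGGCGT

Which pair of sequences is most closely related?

Y and Z

X–Y: 7/28 differ, p = 0.250, d = 0.304.
X–Z: 7/28 differ, p = 0.250, d = 0.304.
Y–Z: 4/28 differ, p = 0.143, d = 0.158.
The smallest distance is between Y and Z.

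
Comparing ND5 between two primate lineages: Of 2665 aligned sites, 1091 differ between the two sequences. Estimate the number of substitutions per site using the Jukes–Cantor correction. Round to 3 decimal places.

0.592

p = 1091/2665 ≈ 0.409381.
d = −(3/4) ln(1 − 4p/3) = −0.75 ln(1 − 0.545841) = −0.75 ln(0.454159)
  = −0.75 × (-0.789308) = 0.591981 substitutions/site.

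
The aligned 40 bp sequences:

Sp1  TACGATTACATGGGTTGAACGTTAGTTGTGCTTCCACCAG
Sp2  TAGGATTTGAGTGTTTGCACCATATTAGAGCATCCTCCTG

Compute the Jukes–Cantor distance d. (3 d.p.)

The sequences differ at 15 of 40 sites, so p = 15/40 = 0.375.
d = −(3/4) ln(1 − 4p/3) = −0.75 ln(1 − 0.5) = −0.75 ln(0.5)
  = −0.75 × (-0.693147) = 0.519860 substitutions/site.

0.520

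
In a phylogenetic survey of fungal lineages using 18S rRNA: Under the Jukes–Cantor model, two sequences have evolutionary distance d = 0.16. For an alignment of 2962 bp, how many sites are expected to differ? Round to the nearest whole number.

427

Invert JC69: p = (3/4)(1 − e^(−4d/3)) = 0.75 × (1 − e^(-0.213333)) = 0.75 × (1 − 0.807887) = 0.144085.
Expected differing sites = pL ≈ 0.144085 × 2962 = 426.77977 ≈ 427.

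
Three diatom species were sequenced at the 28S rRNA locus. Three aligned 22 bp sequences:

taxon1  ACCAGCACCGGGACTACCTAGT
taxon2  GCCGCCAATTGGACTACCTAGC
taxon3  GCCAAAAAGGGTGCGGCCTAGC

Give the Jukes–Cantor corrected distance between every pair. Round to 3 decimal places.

taxon1–taxon2: 7/22 sites differ → p ≈ 0.318182, d = −0.75 ln(1 − 0.424243) = 0.414052 ≈ 0.414.
taxon1–taxon3: 10/22 sites differ → p ≈ 0.454545, d = −0.75 ln(1 − 0.60606) = 0.698667 ≈ 0.699.
taxon2–taxon3: 9/22 sites differ → p ≈ 0.409091, d = −0.75 ln(1 − 0.545455) = 0.591344 ≈ 0.591.

d(taxon1,taxon2) = 0.414, d(taxon1,taxon3) = 0.699, d(taxon2,taxon3) = 0.591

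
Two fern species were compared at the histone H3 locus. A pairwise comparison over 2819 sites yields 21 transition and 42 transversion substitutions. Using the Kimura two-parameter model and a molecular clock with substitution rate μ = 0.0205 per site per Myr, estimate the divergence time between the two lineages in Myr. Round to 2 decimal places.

P = 21/2819 ≈ 0.007449 and Q = 42/2819 ≈ 0.014899.
Under the Kimura two-parameter model, d = −½ ln(1 − 2P − Q) − ¼ ln(1 − 2Q).
1 − 2P − Q = 0.970203, giving −½ ln(0.970203) = 0.015125.
1 − 2Q = 0.970202, giving −¼ ln(0.970202) = 0.007563.
d = 0.015125 + 0.007563 = 0.022688.
Under a molecular clock d = 2μt, so t = d/(2μ) = 0.022688 / (2 × 0.0205) = 0.55 Myr.

0.55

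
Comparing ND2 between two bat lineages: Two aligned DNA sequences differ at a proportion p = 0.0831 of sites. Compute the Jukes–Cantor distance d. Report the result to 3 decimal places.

d = −(3/4) ln(1 − 4p/3) = −0.75 ln(1 − 0.1108) = −0.75 ln(0.8892)
  = −0.75 × (-0.117433) = 0.088075 substitutions/site.

0.088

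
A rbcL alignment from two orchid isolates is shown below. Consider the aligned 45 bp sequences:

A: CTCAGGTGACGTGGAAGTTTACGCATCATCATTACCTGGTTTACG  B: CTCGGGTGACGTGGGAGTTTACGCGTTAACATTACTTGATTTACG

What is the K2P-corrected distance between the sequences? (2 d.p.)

Of 45 sites, 6 differences are transitions and 1 are transversions, so P = 6/45 ≈ 0.133333 and Q = 1/45 ≈ 0.022222.
Under the Kimura two-parameter model, d = −½ ln(1 − 2P − Q) − ¼ ln(1 − 2Q).
1 − 2P − Q = 0.711112, giving −½ ln(0.711112) = 0.170463.
1 − 2Q = 0.955556, giving −¼ ln(0.955556) = 0.011365.
d = 0.170463 + 0.011365 = 0.181828.

0.18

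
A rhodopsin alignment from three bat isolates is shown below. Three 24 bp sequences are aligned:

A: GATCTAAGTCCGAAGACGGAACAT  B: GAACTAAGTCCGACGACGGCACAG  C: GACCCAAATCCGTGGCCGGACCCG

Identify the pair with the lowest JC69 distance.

A–B: 4/24 differ, p = 0.167, d = 0.188.
A–C: 9/24 differ, p = 0.375, d = 0.520.
B–C: 9/24 differ, p = 0.375, d = 0.520.
The smallest distance is between A and B.

A and B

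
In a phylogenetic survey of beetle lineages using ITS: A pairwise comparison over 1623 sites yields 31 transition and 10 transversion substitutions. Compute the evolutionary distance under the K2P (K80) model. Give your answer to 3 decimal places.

0.026

P = 31/1623 ≈ 0.0191 and Q = 10/1623 ≈ 0.006161.
Under the Kimura two-parameter model, d = −½ ln(1 − 2P − Q) − ¼ ln(1 − 2Q).
1 − 2P − Q = 0.955639, giving −½ ln(0.955639) = 0.022688.
1 − 2Q = 0.987678, giving −¼ ln(0.987678) = 0.003100.
d = 0.022688 + 0.003100 = 0.025788.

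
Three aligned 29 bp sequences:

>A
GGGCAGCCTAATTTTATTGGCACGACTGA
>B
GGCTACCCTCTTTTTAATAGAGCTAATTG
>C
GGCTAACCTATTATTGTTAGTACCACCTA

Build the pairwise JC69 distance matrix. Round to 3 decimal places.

d(A,B) = 0.683, d(A,C) = 0.529, d(B,C) = 0.529

A–B: 13/29 sites differ → p ≈ 0.448276, d = −0.75 ln(1 − 0.597701) = 0.682920 ≈ 0.683.
A–C: 11/29 sites differ → p ≈ 0.37931, d = −0.75 ln(1 − 0.505747) = 0.528531 ≈ 0.529.
B–C: 11/29 sites differ → p ≈ 0.37931, d = −0.75 ln(1 − 0.505747) = 0.528531 ≈ 0.529.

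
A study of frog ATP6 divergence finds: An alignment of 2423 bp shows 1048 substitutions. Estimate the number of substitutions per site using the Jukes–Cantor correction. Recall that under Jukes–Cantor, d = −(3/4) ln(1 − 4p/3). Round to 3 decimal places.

p = 1048/2423 ≈ 0.432522.
d = −(3/4) ln(1 − 4p/3) = −0.75 ln(1 − 0.576696) = −0.75 ln(0.423304)
  = −0.75 × (-0.859665) = 0.644749 substitutions/site.

0.645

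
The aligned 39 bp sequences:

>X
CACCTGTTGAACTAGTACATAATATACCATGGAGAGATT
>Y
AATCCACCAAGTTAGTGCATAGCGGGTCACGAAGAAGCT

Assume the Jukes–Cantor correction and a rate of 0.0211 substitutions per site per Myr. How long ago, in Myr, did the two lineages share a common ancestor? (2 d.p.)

22.49

The sequences differ at 21 of 39 sites, so p = 21/39 ≈ 0.538462.
d = −(3/4) ln(1 − 4p/3) = −0.75 ln(1 − 0.717949) = −0.75 ln(0.282051)
  = −0.75 × (-1.265667) = 0.949250 substitutions/site.
Under a molecular clock d = 2μt, so t = d/(2μ) = 0.949250 / (2 × 0.0211) = 22.49 Myr.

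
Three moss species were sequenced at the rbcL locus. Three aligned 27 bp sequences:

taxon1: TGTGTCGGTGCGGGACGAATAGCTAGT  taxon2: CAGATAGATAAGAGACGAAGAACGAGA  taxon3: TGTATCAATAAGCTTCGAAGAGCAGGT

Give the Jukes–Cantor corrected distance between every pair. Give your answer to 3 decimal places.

taxon1–taxon2: 13/27 sites differ → p ≈ 0.481481, d = −0.75 ln(1 − 0.641975) = 0.770364 ≈ 0.770.
taxon1–taxon3: 11/27 sites differ → p ≈ 0.407407, d = −0.75 ln(1 − 0.543209) = 0.587647 ≈ 0.588.
taxon2–taxon3: 12/27 sites differ → p ≈ 0.444444, d = −0.75 ln(1 − 0.592592) = 0.673455 ≈ 0.673.

d(taxon1,taxon2) = 0.770, d(taxon1,taxon3) = 0.588, d(taxon2,taxon3) = 0.673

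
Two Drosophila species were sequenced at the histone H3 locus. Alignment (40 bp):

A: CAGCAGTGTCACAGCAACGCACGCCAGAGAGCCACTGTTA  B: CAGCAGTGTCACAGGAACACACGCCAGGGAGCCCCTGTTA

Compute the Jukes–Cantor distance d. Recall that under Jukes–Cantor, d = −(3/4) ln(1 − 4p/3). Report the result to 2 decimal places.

0.11

The sequences differ at 4 of 40 sites (15, 19, 28, 34), so p = 4/40 = 0.1.
d = −(3/4) ln(1 − 4p/3) = −0.75 ln(1 − 0.133333) = −0.75 ln(0.866667)
  = −0.75 × (-0.143100) = 0.107325 substitutions/site.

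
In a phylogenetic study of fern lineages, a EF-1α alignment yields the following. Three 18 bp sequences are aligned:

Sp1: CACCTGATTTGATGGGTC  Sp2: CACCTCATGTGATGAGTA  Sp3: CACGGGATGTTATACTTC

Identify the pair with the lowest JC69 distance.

Sp1 and Sp2

Sp1–Sp2: 4/18 differ, p = 0.222, d = 0.264.
Sp1–Sp3: 7/18 differ, p = 0.389, d = 0.548.
Sp2–Sp3: 8/18 differ, p = 0.444, d = 0.673.
The smallest distance is between Sp1 and Sp2.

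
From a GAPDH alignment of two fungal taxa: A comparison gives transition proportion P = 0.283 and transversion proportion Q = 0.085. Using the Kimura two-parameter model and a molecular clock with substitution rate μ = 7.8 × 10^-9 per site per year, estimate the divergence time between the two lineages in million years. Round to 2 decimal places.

36.73

Under the Kimura two-parameter model, d = −½ ln(1 − 2P − Q) − ¼ ln(1 − 2Q).
1 − 2P − Q = 0.349, giving −½ ln(0.349) = 0.526342.
1 − 2Q = 0.83, giving −¼ ln(0.83) = 0.046582.
d = 0.526342 + 0.046582 = 0.572924.
Under a molecular clock d = 2μt, so t = d/(2μ) = 0.572924 / (2 × 7.8 × 10^-9) = 36.73 million years.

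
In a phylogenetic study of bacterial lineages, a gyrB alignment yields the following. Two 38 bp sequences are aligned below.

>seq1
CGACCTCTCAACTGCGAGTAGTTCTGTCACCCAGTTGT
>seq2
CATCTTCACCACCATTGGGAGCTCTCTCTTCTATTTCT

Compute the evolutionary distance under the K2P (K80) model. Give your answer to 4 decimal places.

0.7803

Of 38 sites, 9 differences are transitions and 9 are transversions, so P = 9/38 ≈ 0.236842 and Q = 9/38 ≈ 0.236842.
Under the Kimura two-parameter model, d = −½ ln(1 − 2P − Q) − ¼ ln(1 − 2Q).
1 − 2P − Q = 0.289474, giving −½ ln(0.289474) = 0.619845.
1 − 2Q = 0.526316, giving −¼ ln(0.526316) = 0.160463.
d = 0.619845 + 0.160463 = 0.780308.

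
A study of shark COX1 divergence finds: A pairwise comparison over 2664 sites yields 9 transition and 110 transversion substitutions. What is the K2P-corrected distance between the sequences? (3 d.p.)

0.046

P = 9/2664 ≈ 0.003378 and Q = 110/2664 ≈ 0.041291.
Under the Kimura two-parameter model, d = −½ ln(1 − 2P − Q) − ¼ ln(1 − 2Q).
1 − 2P − Q = 0.951953, giving −½ ln(0.951953) = 0.024620.
1 − 2Q = 0.917418, giving −¼ ln(0.917418) = 0.021548.
d = 0.024620 + 0.021548 = 0.046168.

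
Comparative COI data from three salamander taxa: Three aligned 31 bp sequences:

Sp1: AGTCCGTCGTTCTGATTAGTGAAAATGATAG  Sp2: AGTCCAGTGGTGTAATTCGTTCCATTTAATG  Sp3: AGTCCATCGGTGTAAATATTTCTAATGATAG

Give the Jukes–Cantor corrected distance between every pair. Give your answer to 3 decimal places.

Sp1–Sp2: 14/31 sites differ → p ≈ 0.451613, d = −0.75 ln(1 − 0.602151) = 0.691262 ≈ 0.691.
Sp1–Sp3: 9/31 sites differ → p ≈ 0.290323, d = −0.75 ln(1 − 0.387097) = 0.367161 ≈ 0.367.
Sp2–Sp3: 10/31 sites differ → p ≈ 0.322581, d = −0.75 ln(1 − 0.430108) = 0.421731 ≈ 0.422.

d(Sp1,Sp2) = 0.691, d(Sp1,Sp3) = 0.367, d(Sp2,Sp3) = 0.422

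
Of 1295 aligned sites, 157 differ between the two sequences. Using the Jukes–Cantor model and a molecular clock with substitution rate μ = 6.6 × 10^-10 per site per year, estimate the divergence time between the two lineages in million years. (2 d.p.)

100.18

p = 157/1295 ≈ 0.121236.
d = −(3/4) ln(1 − 4p/3) = −0.75 ln(1 − 0.161648) = −0.75 ln(0.838352)
  = −0.75 × (-0.176317) = 0.132238 substitutions/site.
Under a molecular clock d = 2μt, so t = d/(2μ) = 0.132238 / (2 × 6.6 × 10^-10) = 100.18 million years.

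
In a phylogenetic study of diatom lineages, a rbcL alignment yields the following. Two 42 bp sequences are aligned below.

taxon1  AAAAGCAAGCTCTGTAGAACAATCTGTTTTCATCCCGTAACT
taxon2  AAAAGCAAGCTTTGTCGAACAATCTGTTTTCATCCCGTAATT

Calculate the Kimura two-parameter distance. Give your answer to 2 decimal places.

Of 42 sites, 2 differences are transitions and 1 are transversions, so P = 2/42 ≈ 0.047619 and Q = 1/42 ≈ 0.02381.
Under the Kimura two-parameter model, d = −½ ln(1 − 2P − Q) − ¼ ln(1 − 2Q).
1 − 2P − Q = 0.880952, giving −½ ln(0.880952) = 0.063376.
1 − 2Q = 0.95238, giving −¼ ln(0.95238) = 0.012198.
d = 0.063376 + 0.012198 = 0.075574.

0.08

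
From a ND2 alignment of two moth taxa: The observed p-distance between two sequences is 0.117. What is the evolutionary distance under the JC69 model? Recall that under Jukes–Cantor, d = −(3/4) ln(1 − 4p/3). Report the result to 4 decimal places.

0.1272

d = −(3/4) ln(1 − 4p/3) = −0.75 ln(1 − 0.156) = −0.75 ln(0.844)
  = −0.75 × (-0.169603) = 0.127202 substitutions/site.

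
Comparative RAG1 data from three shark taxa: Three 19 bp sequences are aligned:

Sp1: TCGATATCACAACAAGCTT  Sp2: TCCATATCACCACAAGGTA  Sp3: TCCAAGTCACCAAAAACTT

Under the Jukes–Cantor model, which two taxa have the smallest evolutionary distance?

Sp1–Sp2: 4/19 differ, p = 0.211, d = 0.247.
Sp1–Sp3: 6/19 differ, p = 0.316, d = 0.410.
Sp2–Sp3: 6/19 differ, p = 0.316, d = 0.410.
The smallest distance is between Sp1 and Sp2.

Sp1 and Sp2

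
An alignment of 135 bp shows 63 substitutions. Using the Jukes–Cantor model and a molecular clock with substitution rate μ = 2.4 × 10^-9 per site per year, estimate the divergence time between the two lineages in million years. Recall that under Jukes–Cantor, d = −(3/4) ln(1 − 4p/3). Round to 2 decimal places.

152.10

p = 63/135 ≈ 0.466667.
d = −(3/4) ln(1 − 4p/3) = −0.75 ln(1 − 0.622223) = −0.75 ln(0.377777)
  = −0.75 × (-0.973451) = 0.730088 substitutions/site.
Under a molecular clock d = 2μt, so t = d/(2μ) = 0.730088 / (2 × 2.4 × 10^-9) = 152.10 million years.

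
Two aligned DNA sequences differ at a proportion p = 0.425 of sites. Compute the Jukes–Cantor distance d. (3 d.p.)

0.627

d = −(3/4) ln(1 − 4p/3) = −0.75 ln(1 − 0.566667) = −0.75 ln(0.433333)
  = −0.75 × (-0.836249) = 0.627187 substitutions/site.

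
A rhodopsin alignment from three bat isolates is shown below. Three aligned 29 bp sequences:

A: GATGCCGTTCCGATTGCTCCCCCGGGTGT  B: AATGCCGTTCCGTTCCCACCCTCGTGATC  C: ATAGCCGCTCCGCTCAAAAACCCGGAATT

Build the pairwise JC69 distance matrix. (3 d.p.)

d(A,B) = 0.462, d(A,C) = 0.774, d(B,C) = 0.602

A–B: 10/29 sites differ → p ≈ 0.344828, d = −0.75 ln(1 − 0.459771) = 0.461822 ≈ 0.462.
A–C: 14/29 sites differ → p ≈ 0.482759, d = −0.75 ln(1 − 0.643679) = 0.773942 ≈ 0.774.
B–C: 12/29 sites differ → p ≈ 0.413793, d = −0.75 ln(1 − 0.551724) = 0.601760 ≈ 0.602.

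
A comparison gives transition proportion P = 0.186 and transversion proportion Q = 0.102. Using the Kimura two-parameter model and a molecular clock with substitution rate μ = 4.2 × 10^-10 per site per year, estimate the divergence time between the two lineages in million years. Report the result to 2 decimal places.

Under the Kimura two-parameter model, d = −½ ln(1 − 2P − Q) − ¼ ln(1 − 2Q).
1 − 2P − Q = 0.526, giving −½ ln(0.526) = 0.321227.
1 − 2Q = 0.796, giving −¼ ln(0.796) = 0.057039.
d = 0.321227 + 0.057039 = 0.378266.
Under a molecular clock d = 2μt, so t = d/(2μ) = 0.378266 / (2 × 4.2 × 10^-10) = 450.32 million years.

450.32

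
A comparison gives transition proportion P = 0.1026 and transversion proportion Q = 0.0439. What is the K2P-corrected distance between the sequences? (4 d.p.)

Under the Kimura two-parameter model, d = −½ ln(1 − 2P − Q) − ¼ ln(1 − 2Q).
1 − 2P − Q = 0.7509, giving −½ ln(0.7509) = 0.143241.
1 − 2Q = 0.9122, giving −¼ ln(0.9122) = 0.022974.
d = 0.143241 + 0.022974 = 0.166215.

0.1662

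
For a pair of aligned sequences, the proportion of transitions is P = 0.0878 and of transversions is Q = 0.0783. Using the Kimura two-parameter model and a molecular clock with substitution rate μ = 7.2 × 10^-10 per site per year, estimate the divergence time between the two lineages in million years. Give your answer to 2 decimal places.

Under the Kimura two-parameter model, d = −½ ln(1 − 2P − Q) − ¼ ln(1 − 2Q).
1 − 2P − Q = 0.7461, giving −½ ln(0.7461) = 0.146448.
1 − 2Q = 0.8434, giving −¼ ln(0.8434) = 0.042578.
d = 0.146448 + 0.042578 = 0.189026.
Under a molecular clock d = 2μt, so t = d/(2μ) = 0.189026 / (2 × 7.2 × 10^-10) = 131.27 million years.

131.27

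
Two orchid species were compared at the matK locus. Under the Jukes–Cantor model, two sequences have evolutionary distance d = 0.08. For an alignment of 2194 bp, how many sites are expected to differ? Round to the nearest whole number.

166

Invert JC69: p = (3/4)(1 − e^(−4d/3)) = 0.75 × (1 − e^(-0.106667)) = 0.75 × (1 − 0.898825) = 0.075881.
Expected differing sites = pL ≈ 0.075881 × 2194 = 166.482914 ≈ 166.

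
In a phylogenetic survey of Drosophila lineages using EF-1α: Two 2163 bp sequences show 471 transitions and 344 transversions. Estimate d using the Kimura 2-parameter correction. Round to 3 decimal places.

P = 471/2163 ≈ 0.217753 and Q = 344/2163 ≈ 0.159038.
Under the Kimura two-parameter model, d = −½ ln(1 − 2P − Q) − ¼ ln(1 − 2Q).
1 − 2P − Q = 0.405456, giving −½ ln(0.405456) = 0.451371.
1 − 2Q = 0.681924, giving −¼ ln(0.681924) = 0.095709.
d = 0.451371 + 0.095709 = 0.547080.

0.547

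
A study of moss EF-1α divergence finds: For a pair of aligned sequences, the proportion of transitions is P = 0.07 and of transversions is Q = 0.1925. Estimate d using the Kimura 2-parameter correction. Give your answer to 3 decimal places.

0.324

Under the Kimura two-parameter model, d = −½ ln(1 − 2P − Q) − ¼ ln(1 − 2Q).
1 − 2P − Q = 0.6675, giving −½ ln(0.6675) = 0.202108.
1 − 2Q = 0.615, giving −¼ ln(0.615) = 0.121533.
d = 0.202108 + 0.121533 = 0.323641.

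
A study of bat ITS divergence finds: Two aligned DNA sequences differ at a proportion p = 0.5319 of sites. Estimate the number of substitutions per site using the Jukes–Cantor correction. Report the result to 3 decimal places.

d = −(3/4) ln(1 − 4p/3) = −0.75 ln(1 − 0.7092) = −0.75 ln(0.2908)
  = −0.75 × (-1.235120) = 0.926340 substitutions/site.

0.926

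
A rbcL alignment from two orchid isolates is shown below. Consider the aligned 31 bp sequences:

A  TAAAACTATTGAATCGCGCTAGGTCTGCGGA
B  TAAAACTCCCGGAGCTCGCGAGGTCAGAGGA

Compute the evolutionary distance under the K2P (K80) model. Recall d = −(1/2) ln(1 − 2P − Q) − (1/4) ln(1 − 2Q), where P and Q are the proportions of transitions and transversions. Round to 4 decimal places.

0.3672

Of 31 sites, 3 differences are transitions and 6 are transversions, so P = 3/31 ≈ 0.096774 and Q = 6/31 ≈ 0.193548.
Under the Kimura two-parameter model, d = −½ ln(1 − 2P − Q) − ¼ ln(1 − 2Q).
1 − 2P − Q = 0.612904, giving −½ ln(0.612904) = 0.244773.
1 − 2Q = 0.612904, giving −¼ ln(0.612904) = 0.122387.
d = 0.244773 + 0.122387 = 0.367160.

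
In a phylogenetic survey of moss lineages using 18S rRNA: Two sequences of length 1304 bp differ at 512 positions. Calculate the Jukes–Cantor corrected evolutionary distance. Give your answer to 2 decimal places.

p = 512/1304 ≈ 0.392638.
d = −(3/4) ln(1 − 4p/3) = −0.75 ln(1 − 0.523517) = −0.75 ln(0.476483)
  = −0.75 × (-0.741323) = 0.555992 substitutions/site.

0.56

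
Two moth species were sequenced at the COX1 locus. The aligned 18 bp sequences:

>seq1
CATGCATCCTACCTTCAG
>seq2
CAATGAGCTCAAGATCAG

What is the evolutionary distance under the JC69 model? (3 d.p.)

0.824

The sequences differ at 9 of 18 sites (3, 4, 5, 7, 9, 10, 12, 13, 14), so p = 9/18 = 0.5.
d = −(3/4) ln(1 − 4p/3) = −0.75 ln(1 − 0.666667) = −0.75 ln(0.333333)
  = −0.75 × (-1.098613) = 0.823960 substitutions/site.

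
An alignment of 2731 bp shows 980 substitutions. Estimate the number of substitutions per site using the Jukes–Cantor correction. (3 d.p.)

p = 980/2731 ≈ 0.358843.
d = −(3/4) ln(1 − 4p/3) = −0.75 ln(1 − 0.478457) = −0.75 ln(0.521543)
  = −0.75 × (-0.650964) = 0.488223 substitutions/site.

0.488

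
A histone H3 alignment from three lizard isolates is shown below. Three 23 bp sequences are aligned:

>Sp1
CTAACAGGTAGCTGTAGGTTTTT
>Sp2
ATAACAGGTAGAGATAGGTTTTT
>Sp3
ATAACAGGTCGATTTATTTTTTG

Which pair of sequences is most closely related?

Sp1–Sp2: 4/23 differ, p = 0.174, d = 0.198.
Sp1–Sp3: 7/23 differ, p = 0.304, d = 0.390.
Sp2–Sp3: 6/23 differ, p = 0.261, d = 0.321.
The smallest distance is between Sp1 and Sp2.

Sp1 and Sp2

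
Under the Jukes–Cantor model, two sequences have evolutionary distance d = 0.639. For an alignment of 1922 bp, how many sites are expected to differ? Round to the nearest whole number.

827

Invert JC69: p = (3/4)(1 − e^(−4d/3)) = 0.75 × (1 − e^(-0.852)) = 0.75 × (1 − 0.426561) = 0.430079.
Expected differing sites = pL ≈ 0.430079 × 1922 = 826.611838 ≈ 827.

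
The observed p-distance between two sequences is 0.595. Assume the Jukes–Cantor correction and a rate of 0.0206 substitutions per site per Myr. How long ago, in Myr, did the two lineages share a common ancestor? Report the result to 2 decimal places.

28.70

d = −(3/4) ln(1 − 4p/3) = −0.75 ln(1 − 0.793333) = −0.75 ln(0.206667)
  = −0.75 × (-1.576646) = 1.182485 substitutions/site.
Under a molecular clock d = 2μt, so t = d/(2μ) = 1.182485 / (2 × 0.0206) = 28.70 Myr.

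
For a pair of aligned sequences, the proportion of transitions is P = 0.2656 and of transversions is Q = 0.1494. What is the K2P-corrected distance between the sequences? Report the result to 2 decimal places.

Under the Kimura two-parameter model, d = −½ ln(1 − 2P − Q) − ¼ ln(1 − 2Q).
1 − 2P − Q = 0.3194, giving −½ ln(0.3194) = 0.570656.
1 − 2Q = 0.7012, giving −¼ ln(0.7012) = 0.088741.
d = 0.570656 + 0.088741 = 0.659397.

0.66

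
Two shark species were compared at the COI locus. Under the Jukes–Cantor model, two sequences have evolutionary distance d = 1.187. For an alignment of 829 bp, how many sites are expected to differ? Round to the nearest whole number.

Invert JC69: p = (3/4)(1 − e^(−4d/3)) = 0.75 × (1 − e^(-1.582667)) = 0.75 × (1 − 0.205426) = 0.595931.
Expected differing sites = pL ≈ 0.595931 × 829 = 494.026799 ≈ 494.

494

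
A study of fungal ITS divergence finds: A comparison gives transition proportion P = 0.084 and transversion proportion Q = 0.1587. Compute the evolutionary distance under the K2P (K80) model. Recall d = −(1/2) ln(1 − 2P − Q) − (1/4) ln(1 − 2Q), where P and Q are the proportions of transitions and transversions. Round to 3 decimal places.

Under the Kimura two-parameter model, d = −½ ln(1 − 2P − Q) − ¼ ln(1 − 2Q).
1 − 2P − Q = 0.6733, giving −½ ln(0.6733) = 0.197782.
1 − 2Q = 0.6826, giving −¼ ln(0.6826) = 0.095462.
d = 0.197782 + 0.095462 = 0.293244.

0.293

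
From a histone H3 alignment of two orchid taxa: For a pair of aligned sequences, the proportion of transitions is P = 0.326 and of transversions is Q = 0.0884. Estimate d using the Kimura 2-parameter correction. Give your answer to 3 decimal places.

Under the Kimura two-parameter model, d = −½ ln(1 − 2P − Q) − ¼ ln(1 − 2Q).
1 − 2P − Q = 0.2596, giving −½ ln(0.2596) = 0.674307.
1 − 2Q = 0.8232, giving −¼ ln(0.8232) = 0.048639.
d = 0.674307 + 0.048639 = 0.722946.

0.723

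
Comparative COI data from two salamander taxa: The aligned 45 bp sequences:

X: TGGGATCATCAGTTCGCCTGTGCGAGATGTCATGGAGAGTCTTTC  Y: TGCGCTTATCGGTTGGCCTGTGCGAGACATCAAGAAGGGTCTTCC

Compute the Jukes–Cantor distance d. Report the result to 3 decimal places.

The sequences differ at 11 of 45 sites, so p = 11/45 ≈ 0.244444.
d = −(3/4) ln(1 − 4p/3) = −0.75 ln(1 − 0.325925) = −0.75 ln(0.674075)
  = −0.75 × (-0.394414) = 0.295811 substitutions/site.

0.296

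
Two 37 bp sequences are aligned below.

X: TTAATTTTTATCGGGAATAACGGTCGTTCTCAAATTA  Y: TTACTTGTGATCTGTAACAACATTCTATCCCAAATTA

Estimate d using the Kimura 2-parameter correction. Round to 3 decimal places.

0.379

Of 37 sites, 3 differences are transitions and 8 are transversions, so P = 3/37 ≈ 0.081081 and Q = 8/37 ≈ 0.216216.
Under the Kimura two-parameter model, d = −½ ln(1 − 2P − Q) − ¼ ln(1 − 2Q).
1 − 2P − Q = 0.621622, giving −½ ln(0.621622) = 0.237712.
1 − 2Q = 0.567568, giving −¼ ln(0.567568) = 0.141599.
d = 0.237712 + 0.141599 = 0.379311.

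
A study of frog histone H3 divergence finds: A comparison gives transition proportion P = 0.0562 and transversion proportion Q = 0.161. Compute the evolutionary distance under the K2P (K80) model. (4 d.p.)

Under the Kimura two-parameter model, d = −½ ln(1 − 2P − Q) − ¼ ln(1 − 2Q).
1 − 2P − Q = 0.7266, giving −½ ln(0.7266) = 0.159690.
1 − 2Q = 0.678, giving −¼ ln(0.678) = 0.097152.
d = 0.159690 + 0.097152 = 0.256842.

0.2568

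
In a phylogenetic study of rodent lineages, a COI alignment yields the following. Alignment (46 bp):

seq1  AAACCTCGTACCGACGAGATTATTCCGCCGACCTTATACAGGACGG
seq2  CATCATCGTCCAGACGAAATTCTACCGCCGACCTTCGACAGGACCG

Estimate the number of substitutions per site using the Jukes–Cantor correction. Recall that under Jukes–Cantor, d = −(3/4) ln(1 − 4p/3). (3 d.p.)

The sequences differ at 11 of 46 sites, so p = 11/46 ≈ 0.23913.
d = −(3/4) ln(1 − 4p/3) = −0.75 ln(1 − 0.31884) = −0.75 ln(0.68116)
  = −0.75 × (-0.383958) = 0.287969 substitutions/site.

0.288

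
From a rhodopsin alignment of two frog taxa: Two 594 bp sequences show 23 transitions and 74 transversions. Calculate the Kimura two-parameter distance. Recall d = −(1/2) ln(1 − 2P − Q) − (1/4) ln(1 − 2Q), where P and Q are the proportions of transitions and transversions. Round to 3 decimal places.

0.184

P = 23/594 ≈ 0.038721 and Q = 74/594 ≈ 0.124579.
Under the Kimura two-parameter model, d = −½ ln(1 − 2P − Q) − ¼ ln(1 − 2Q).
1 − 2P − Q = 0.797979, giving −½ ln(0.797979) = 0.112836.
1 − 2Q = 0.750842, giving −¼ ln(0.750842) = 0.071640.
d = 0.112836 + 0.071640 = 0.184476.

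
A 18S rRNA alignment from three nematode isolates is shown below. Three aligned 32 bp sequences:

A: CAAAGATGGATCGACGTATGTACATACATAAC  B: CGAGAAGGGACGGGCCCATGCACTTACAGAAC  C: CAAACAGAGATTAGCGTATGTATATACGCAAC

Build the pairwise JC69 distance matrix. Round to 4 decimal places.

A–B: 12/32 sites differ → p = 0.375, d = −0.75 ln(1 − 0.5) = 0.519860 ≈ 0.5199.
A–C: 9/32 sites differ → p = 0.28125, d = −0.75 ln(1 − 0.375) = 0.352503 ≈ 0.3525.
B–C: 14/32 sites differ → p = 0.4375, d = −0.75 ln(1 − 0.583333) = 0.656601 ≈ 0.6566.

d(A,B) = 0.5199, d(A,C) = 0.3525, d(B,C) = 0.6566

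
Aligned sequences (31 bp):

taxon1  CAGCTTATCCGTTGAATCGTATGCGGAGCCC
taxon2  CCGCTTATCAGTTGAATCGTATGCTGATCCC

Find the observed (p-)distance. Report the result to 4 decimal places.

0.1290

The sequences differ at 4 of 31 positions (sites 2, 10, 25, 28).
p = 4/31 = 0.129032… ≈ 0.1290 (to 4 d.p.).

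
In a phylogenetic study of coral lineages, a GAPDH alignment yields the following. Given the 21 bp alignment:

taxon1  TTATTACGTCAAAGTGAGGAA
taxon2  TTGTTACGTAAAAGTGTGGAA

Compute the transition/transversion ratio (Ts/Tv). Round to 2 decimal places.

0.50

Transitions are A↔G and C↔T; transversions are all other mismatches.
Transitions: 1. Transversions: 2.
R = 1/2 = 0.50.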